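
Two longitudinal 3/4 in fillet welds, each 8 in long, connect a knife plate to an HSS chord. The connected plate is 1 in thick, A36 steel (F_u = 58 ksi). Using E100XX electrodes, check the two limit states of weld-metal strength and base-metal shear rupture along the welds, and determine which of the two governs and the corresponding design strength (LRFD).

φR_n ≈ 382 kip (weld metal governs)

E100XX → F_EXX = 100 ksi.
t_e = 0.707 × 0.75 = 0.5302 in; L = 16 in.
Weld metal: φR_n = 0.75 × 0.6 × 100 × 0.5302 × 16 = 381.8 kip.
Base metal (shear rupture): φR_n = 0.75 × 0.6 × 58 × 1 × 16 = 417.6 kip.
Governing: weld metal.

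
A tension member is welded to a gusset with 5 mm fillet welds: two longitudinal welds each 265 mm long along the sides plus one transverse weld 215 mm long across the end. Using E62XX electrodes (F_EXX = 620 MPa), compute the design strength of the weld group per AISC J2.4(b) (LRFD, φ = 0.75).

t_e = 0.707 × 5 = 3.535 mm.
R_nwl = 0.6 × 620 × 3.535 × 530 × 10⁻³ = 697 kN (longitudinal, 2 welds).
R_nwt = 0.6 × 620 × 3.535 × 215 × 10⁻³ = 282.7 kN (transverse, base value).
(i) R_nwl + R_nwt = 979.7 kN; (ii) 0.85 R_nwl + 1.5 R_nwt = 1017 kN.
R_n = max = 1017 kN [governs: (ii)]; φR_n = 762.4 kN.

φR_n ≈ 762 kN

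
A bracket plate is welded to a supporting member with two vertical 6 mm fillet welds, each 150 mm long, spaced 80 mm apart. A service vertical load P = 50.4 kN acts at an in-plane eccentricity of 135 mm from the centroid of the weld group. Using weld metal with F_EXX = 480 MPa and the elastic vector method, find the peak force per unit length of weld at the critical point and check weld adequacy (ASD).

f_max ≈ 651 N/mm; NOT adequate

Total weld length L_w = 300 mm. Treat welds as unit-width lines.
Polar moment about centroid: J = 2[d³/12 + d(b/2)²] = 2[150³/12 + 150×40²] = 1042000 mm³.
Direct shear f_v = P/L_w = 50.4×10³ / 300 = 168 N/mm (vertical).
Torsion M = P·e = 50.4×10³ × 135 = 6804000 N·mm.
Critical point at (x, y) = (40, 75) from centroid. f_tx = M·y/J = 489.5 N/mm; f_ty = M·x/J = 261.1 N/mm.
Resultant f_max = √[f_tx² + (f_v + f_ty)²] = √[489.5² + (168 + 261.1)²] = 650.9 N/mm.
Capacity per unit length: r_n/Ω = (1/2.0) × 0.6 × 480 × (0.707 × 6) = 610.8 N/mm.
650.9 > 610.8 → NOT adequate.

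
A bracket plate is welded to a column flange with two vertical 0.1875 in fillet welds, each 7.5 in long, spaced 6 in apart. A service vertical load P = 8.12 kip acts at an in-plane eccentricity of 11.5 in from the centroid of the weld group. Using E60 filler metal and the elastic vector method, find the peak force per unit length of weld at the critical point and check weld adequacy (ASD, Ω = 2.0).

E60XX → F_EXX = 60 ksi.
Total weld length L_w = 15 in. Treat welds as unit-width lines.
Polar moment about centroid: J = 2[d³/12 + d(b/2)²] = 2[7.5³/12 + 7.5×3²] = 205.3 in³.
Direct shear f_v = P/L_w = 8.12 / 15 = 0.5413 kip/in (vertical).
Torsion M = P·e = 8.12 × 11.5 = 93.38 kip·in.
Critical point at (x, y) = (3, 3.75) from centroid. f_tx = M·y/J = 1.706 kip/in; f_ty = M·x/J = 1.364 kip/in.
Resultant f_max = √[f_tx² + (f_v + f_ty)²] = √[1.706² + (0.5413 + 1.364)²] = 2.558 kip/in.
Capacity per unit length: r_n/Ω = (1/2.0) × 0.6 × 60 × (0.707 × 0.1875) = 2.386 kip/in.
2.558 > 2.386 → NOT adequate.

f_max ≈ 2.56 kip/in; NOT adequate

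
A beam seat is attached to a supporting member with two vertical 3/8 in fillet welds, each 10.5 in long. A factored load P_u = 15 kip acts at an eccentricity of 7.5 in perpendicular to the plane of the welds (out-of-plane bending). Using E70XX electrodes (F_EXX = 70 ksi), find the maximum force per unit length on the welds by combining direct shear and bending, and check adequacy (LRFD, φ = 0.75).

f_max ≈ 3.14 kip/in; adequate

L_w = 2 × 10.5 = 21 in; section modulus (unit throat) S = 2 × L²/6 = 36.75 in².
Direct shear f_v = P/L_w = 15/21 = 0.7143 kip/in.
Moment M = P × e = 15 × 7.5 = 112.5 kip·in; bending f_b = M/S = 3.061 kip/in.
f_max = √(f_v² + f_b²) = √(0.7143² + 3.061²) = 3.143 kip/in.
φr_n = 0.75 × 0.6 × 70 × (0.707 × 0.375) = 8.351 kip/in → adequate.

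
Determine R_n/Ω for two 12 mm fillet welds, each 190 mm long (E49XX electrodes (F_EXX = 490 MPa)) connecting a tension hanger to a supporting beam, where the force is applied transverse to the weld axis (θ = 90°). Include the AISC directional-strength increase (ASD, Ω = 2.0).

R_n/Ω ≈ 711 kN

t_e = 0.707 × 12 = 8.484 mm; A_we = 8.484 × 380 = 3224 mm².
Directional factor: 1.0 + 0.5 sin^1.5(90°) = 1.5.
F_nw = 0.6 × 490 × 1.5 = 441 MPa.
R_n/Ω = (441 × 3224) / 2.0 × 10⁻³ = 710.9 kN.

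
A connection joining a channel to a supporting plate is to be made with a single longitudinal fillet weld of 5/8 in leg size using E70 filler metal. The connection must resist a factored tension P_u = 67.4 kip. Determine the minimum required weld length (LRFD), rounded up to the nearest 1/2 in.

L = 5 in

E70XX → F_EXX = 70 ksi.
Throat t_e = 0.707 × 0.625 = 0.4419 in.
φr_n = 0.75 × 0.6 × 70 × 0.4419 = 13.92 kip/in.
L_req = P_u / φr_n = 67.4 / 13.92 = 4.842 in total.
Round up → use L = 5 in.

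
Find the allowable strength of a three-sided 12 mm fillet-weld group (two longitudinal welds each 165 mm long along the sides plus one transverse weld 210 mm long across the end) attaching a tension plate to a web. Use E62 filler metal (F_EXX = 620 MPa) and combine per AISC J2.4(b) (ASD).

R_n/Ω ≈ 940 kN

t_e = 0.707 × 12 = 8.484 mm.
R_nwl = 0.6 × 620 × 8.484 × 330 × 10⁻³ = 1041 kN (longitudinal, 2 welds).
R_nwt = 0.6 × 620 × 8.484 × 210 × 10⁻³ = 662.8 kN (transverse, base value).
(i) R_nwl + R_nwt = 1704 kN; (ii) 0.85 R_nwl + 1.5 R_nwt = 1879 kN.
R_n = max = 1879 kN [governs: (ii)]; R_n/Ω = 939.7 kN.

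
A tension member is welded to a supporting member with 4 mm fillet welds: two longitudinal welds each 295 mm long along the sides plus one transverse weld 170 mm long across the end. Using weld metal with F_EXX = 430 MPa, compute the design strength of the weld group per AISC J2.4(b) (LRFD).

t_e = 0.707 × 4 = 2.828 mm.
R_nwl = 0.6 × 430 × 2.828 × 590 × 10⁻³ = 430.5 kN (longitudinal, 2 welds).
R_nwt = 0.6 × 430 × 2.828 × 170 × 10⁻³ = 124 kN (transverse, base value).
(i) R_nwl + R_nwt = 554.5 kN; (ii) 0.85 R_nwl + 1.5 R_nwt = 552 kN.
R_n = max = 554.5 kN [governs: (i)]; φR_n = 415.9 kN.

φR_n ≈ 416 kN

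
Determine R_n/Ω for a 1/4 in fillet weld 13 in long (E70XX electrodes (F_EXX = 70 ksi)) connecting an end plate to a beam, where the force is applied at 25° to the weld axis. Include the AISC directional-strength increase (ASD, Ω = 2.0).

t_e = 0.707 × 0.25 = 0.1767 in; A_we = 0.1767 × 13 = 2.298 in².
Directional factor: 1.0 + 0.5 sin^1.5(25°) = 1.137.
F_nw = 0.6 × 70 × 1.137 = 47.77 ksi.
R_n/Ω = (47.77 × 2.298) / 2.0 = 54.88 kip.

R_n/Ω ≈ 54.9 kip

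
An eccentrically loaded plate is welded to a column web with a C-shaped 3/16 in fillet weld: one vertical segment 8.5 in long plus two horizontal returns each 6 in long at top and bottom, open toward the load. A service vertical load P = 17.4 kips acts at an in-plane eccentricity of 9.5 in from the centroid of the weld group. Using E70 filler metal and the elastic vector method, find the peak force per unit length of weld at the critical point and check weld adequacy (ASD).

f_max ≈ 3.5 kip/in; NOT adequate

E70XX → F_EXX = 70 ksi.
Total weld length L_w = 20.5 in. Treat welds as unit-width lines.
Centroid: x̄ = 2×6×3 / 20.5 = 1.756 in from the vertical weld.
Polar moment about centroid: J = I_x + I_y = [8.5³/12 + 2×6×4.25²] + [8.5×1.756² + 2(6³/12 + 6×1.244²)] = 348.7 in³.
Direct shear f_v = P/L_w = 17.4 / 20.5 = 0.8488 kip/in (vertical).
Torsion M = P·e = 17.4 × 9.5 = 165.3 kip·in.
Critical point at (x, y) = (4.244, 4.25) from centroid. f_tx = M·y/J = 2.015 kip/in; f_ty = M·x/J = 2.012 kip/in.
Resultant f_max = √[f_tx² + (f_v + f_ty)²] = √[2.015² + (0.8488 + 2.012)²] = 3.499 kip/in.
Capacity per unit length: r_n/Ω = (1/2.0) × 0.6 × 70 × (0.707 × 0.1875) = 2.784 kip/in.
3.499 > 2.784 → NOT adequate.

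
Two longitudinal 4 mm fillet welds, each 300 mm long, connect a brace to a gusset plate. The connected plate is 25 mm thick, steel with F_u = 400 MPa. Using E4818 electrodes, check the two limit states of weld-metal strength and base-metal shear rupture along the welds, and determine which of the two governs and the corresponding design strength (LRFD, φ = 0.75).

φR_n ≈ 367 kN (weld metal governs)

E48XX → F_EXX = 480 MPa.
t_e = 0.707 × 4 = 2.828 mm; L = 600 mm.
Weld metal: φR_n = 0.75 × 0.6 × 480 × 2.828 × 600 × 10⁻³ = 366.5 kN.
Base metal (shear rupture): φR_n = 0.75 × 0.6 × 400 × 25 × 600 × 10⁻³ = 2700 kN.
Governing: weld metal.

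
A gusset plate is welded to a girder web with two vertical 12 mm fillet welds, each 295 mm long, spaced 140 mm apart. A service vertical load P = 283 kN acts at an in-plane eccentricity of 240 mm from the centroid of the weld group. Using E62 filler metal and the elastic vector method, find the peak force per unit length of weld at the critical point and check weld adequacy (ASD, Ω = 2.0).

f_max ≈ 1810 N/mm; NOT adequate

E62XX → F_EXX = 620 MPa.
Total weld length L_w = 590 mm. Treat welds as unit-width lines.
Polar moment about centroid: J = 2[d³/12 + d(b/2)²] = 2[295³/12 + 295×70²] = 7170000 mm³.
Direct shear f_v = P/L_w = 283×10³ / 590 = 479.7 N/mm (vertical).
Torsion M = P·e = 283×10³ × 240 = 67920000 N·mm.
Critical point at (x, y) = (70, 147.5) from centroid. f_tx = M·y/J = 1397 N/mm; f_ty = M·x/J = 663.1 N/mm.
Resultant f_max = √[f_tx² + (f_v + f_ty)²] = √[1397² + (479.7 + 663.1)²] = 1805 N/mm.
Capacity per unit length: r_n/Ω = (1/2.0) × 0.6 × 620 × (0.707 × 12) = 1578 N/mm.
1805 > 1578 → NOT adequate.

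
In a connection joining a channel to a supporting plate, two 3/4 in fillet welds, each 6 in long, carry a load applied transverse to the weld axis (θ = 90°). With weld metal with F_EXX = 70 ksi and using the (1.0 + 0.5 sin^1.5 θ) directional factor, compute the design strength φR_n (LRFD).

t_e = 0.707 × 0.75 = 0.5302 in; A_we = 0.5302 × 12 = 6.363 in².
Directional factor: 1.0 + 0.5 sin^1.5(90°) = 1.5.
F_nw = 0.6 × 70 × 1.5 = 63 ksi.
φR_n = 0.75 × 63 × 6.363 = 300.7 kip.

φR_n ≈ 301 kip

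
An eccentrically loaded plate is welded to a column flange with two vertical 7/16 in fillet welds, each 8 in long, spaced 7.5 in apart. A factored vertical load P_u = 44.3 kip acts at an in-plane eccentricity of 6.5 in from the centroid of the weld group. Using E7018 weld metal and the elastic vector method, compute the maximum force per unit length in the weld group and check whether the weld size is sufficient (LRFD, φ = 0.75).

f_max ≈ 7.27 kip/in; adequate

E70XX → F_EXX = 70 ksi.
Total weld length L_w = 16 in. Treat welds as unit-width lines.
Polar moment about centroid: J = 2[d³/12 + d(b/2)²] = 2[8³/12 + 8×3.75²] = 310.3 in³.
Direct shear f_v = P/L_w = 44.3 / 16 = 2.769 kip/in (vertical).
Torsion M = P·e = 44.3 × 6.5 = 287.95 kip·in.
Critical point at (x, y) = (3.75, 4) from centroid. f_tx = M·y/J = 3.711 kip/in; f_ty = M·x/J = 3.48 kip/in.
Resultant f_max = √[f_tx² + (f_v + f_ty)²] = √[3.711² + (2.769 + 3.48)²] = 7.267 kip/in.
Capacity per unit length: φr_n = 0.75 × 0.6 × 70 × (0.707 × 0.4375) = 9.743 kip/in.
7.267 ≤ 9.743 → adequate.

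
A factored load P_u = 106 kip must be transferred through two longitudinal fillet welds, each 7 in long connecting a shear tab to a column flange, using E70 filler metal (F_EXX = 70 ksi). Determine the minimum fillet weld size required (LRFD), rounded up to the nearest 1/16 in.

w = 3/8 in

Total weld length L = 14 in.
Required throat t_e = P_u / (φ × 0.6 F_EXX × L) = 106 / (0.75 × 0.6 × 70 × 14) = 0.2404 in.
Required leg w = t_e / 0.707 = 0.34 in → use 3/8 in.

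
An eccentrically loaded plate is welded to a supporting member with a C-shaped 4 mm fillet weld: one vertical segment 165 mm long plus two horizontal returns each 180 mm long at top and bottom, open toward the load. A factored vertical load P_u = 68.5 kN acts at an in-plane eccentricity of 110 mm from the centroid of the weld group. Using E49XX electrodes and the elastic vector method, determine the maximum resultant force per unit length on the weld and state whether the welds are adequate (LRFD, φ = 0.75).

f_max ≈ 346 N/mm; adequate

E49XX → F_EXX = 490 MPa.
Total weld length L_w = 525 mm. Treat welds as unit-width lines.
Centroid: x̄ = 2×180×90 / 525 = 61.71 mm from the vertical weld.
Polar moment about centroid: J = I_x + I_y = [165³/12 + 2×180×82.5²] + [165×61.71² + 2(180³/12 + 180×28.29²)] = 4713000 mm³.
Direct shear f_v = P/L_w = 68.5×10³ / 525 = 130.5 N/mm (vertical).
Torsion M = P·e = 68.5×10³ × 110 = 7535000 N·mm.
Critical point at (x, y) = (118.3, 82.5) from centroid. f_tx = M·y/J = 131.9 N/mm; f_ty = M·x/J = 189.1 N/mm.
Resultant f_max = √[f_tx² + (f_v + f_ty)²] = √[131.9² + (130.5 + 189.1)²] = 345.7 N/mm.
Capacity per unit length: φr_n = 0.75 × 0.6 × 490 × (0.707 × 4) = 623.6 N/mm.
345.7 ≤ 623.6 → adequate.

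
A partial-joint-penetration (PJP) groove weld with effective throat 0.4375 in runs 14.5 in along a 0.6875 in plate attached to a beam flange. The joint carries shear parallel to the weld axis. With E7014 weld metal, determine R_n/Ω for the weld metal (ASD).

R_n/Ω ≈ 133 kip

E70XX → F_EXX = 70 ksi.
Effective throat (given) t_e = 0.4375 in.
A_we = 0.4375 × 14.5 = 6.344 in².
F_nw = 0.6 F_EXX = 42 ksi.
R_n/Ω = (42 × 6.344) / 2.0 = 133.2 kip.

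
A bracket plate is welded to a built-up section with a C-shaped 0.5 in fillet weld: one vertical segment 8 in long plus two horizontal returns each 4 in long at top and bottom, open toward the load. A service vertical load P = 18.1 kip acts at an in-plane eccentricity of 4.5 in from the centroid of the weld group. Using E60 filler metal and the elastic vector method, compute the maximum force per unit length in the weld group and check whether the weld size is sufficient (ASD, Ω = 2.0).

f_max ≈ 2.89 kip/in; adequate

E60XX → F_EXX = 60 ksi.
Total weld length L_w = 16 in. Treat welds as unit-width lines.
Centroid: x̄ = 2×4×2 / 16 = 1 in from the vertical weld.
Polar moment about centroid: J = I_x + I_y = [8³/12 + 2×4×4²] + [8×1² + 2(4³/12 + 4×1²)] = 197.3 in³.
Direct shear f_v = P/L_w = 18.1 / 16 = 1.131 kip/in (vertical).
Torsion M = P·e = 18.1 × 4.5 = 81.45 kip·in.
Critical point at (x, y) = (3, 4) from centroid. f_tx = M·y/J = 1.651 kip/in; f_ty = M·x/J = 1.238 kip/in.
Resultant f_max = √[f_tx² + (f_v + f_ty)²] = √[1.651² + (1.131 + 1.238)²] = 2.888 kip/in.
Capacity per unit length: r_n/Ω = (1/2.0) × 0.6 × 60 × (0.707 × 0.5) = 6.363 kip/in.
2.888 ≤ 6.363 → adequate.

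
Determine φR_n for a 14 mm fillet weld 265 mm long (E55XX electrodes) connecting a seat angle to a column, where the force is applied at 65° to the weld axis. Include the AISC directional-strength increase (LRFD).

φR_n ≈ 929 kN

E55XX → F_EXX = 550 MPa.
t_e = 0.707 × 14 = 9.898 mm; A_we = 9.898 × 265 = 2623 mm².
Directional factor: 1.0 + 0.5 sin^1.5(65°) = 1.431.
F_nw = 0.6 × 550 × 1.431 = 472.4 MPa.
φR_n = 0.75 × 472.4 × 2623 × 10⁻³ = 929.2 kN.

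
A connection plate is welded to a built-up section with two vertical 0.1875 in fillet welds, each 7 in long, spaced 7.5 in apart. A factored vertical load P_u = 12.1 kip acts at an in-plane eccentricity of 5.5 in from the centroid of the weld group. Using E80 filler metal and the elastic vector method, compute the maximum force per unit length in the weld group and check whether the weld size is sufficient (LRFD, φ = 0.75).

f_max ≈ 2.06 kip/in; adequate

E80XX → F_EXX = 80 ksi.
Total weld length L_w = 14 in. Treat welds as unit-width lines.
Polar moment about centroid: J = 2[d³/12 + d(b/2)²] = 2[7³/12 + 7×3.75²] = 254 in³.
Direct shear f_v = P/L_w = 12.1 / 14 = 0.8643 kip/in (vertical).
Torsion M = P·e = 12.1 × 5.5 = 66.55 kip·in.
Critical point at (x, y) = (3.75, 3.5) from centroid. f_tx = M·y/J = 0.9169 kip/in; f_ty = M·x/J = 0.9824 kip/in.
Resultant f_max = √[f_tx² + (f_v + f_ty)²] = √[0.9169² + (0.8643 + 0.9824)²] = 2.062 kip/in.
Capacity per unit length: φr_n = 0.75 × 0.6 × 80 × (0.707 × 0.1875) = 4.772 kip/in.
2.062 ≤ 4.772 → adequate.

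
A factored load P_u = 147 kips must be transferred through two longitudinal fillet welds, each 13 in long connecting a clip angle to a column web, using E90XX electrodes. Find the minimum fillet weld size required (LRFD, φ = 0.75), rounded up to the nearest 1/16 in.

w = 1/4 in

E90XX → F_EXX = 90 ksi.
Total weld length L = 26 in.
Required throat t_e = P_u / (φ × 0.6 F_EXX × L) = 147 / (0.75 × 0.6 × 90 × 26) = 0.1396 in.
Required leg w = t_e / 0.707 = 0.1975 in → use 1/4 in.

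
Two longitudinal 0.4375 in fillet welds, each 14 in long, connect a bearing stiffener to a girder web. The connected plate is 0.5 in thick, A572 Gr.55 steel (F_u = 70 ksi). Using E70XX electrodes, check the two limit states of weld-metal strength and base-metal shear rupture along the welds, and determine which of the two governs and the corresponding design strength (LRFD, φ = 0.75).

E70XX → F_EXX = 70 ksi.
t_e = 0.707 × 0.4375 = 0.3093 in; L = 28 in.
Weld metal: φR_n = 0.75 × 0.6 × 70 × 0.3093 × 28 = 272.8 kip.
Base metal (shear rupture): φR_n = 0.75 × 0.6 × 70 × 0.5 × 28 = 441 kip.
Governing: weld metal.

φR_n ≈ 273 kip (weld metal governs)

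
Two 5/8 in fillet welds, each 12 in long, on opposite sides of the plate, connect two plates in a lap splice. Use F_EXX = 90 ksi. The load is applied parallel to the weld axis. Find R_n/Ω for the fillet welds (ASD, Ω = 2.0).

R_n/Ω ≈ 286 kip

Effective throat t_e = 0.707 × 0.625 = 0.4419 in.
Total length L = 24 in; A_we = 0.4419 × 24 = 10.6 in².
F_nw = 0.6 F_EXX = 0.6 × 90 = 54 ksi.
R_n = 54 × 10.6 = 572.7 kip; R_n/Ω = 572.7/2.0 = 286.3 kip.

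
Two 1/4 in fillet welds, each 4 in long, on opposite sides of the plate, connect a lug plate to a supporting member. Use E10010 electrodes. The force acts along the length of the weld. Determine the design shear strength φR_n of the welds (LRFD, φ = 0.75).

φR_n ≈ 63.6 kips

E100XX → F_EXX = 100 ksi.
Effective throat t_e = 0.707 × 0.25 = 0.1767 in.
Total length L = 8 in; A_we = 0.1767 × 8 = 1.414 in².
F_nw = 0.6 F_EXX = 0.6 × 100 = 60 ksi.
φR_n = 0.75 × 60 × 1.414 = 63.63 kips.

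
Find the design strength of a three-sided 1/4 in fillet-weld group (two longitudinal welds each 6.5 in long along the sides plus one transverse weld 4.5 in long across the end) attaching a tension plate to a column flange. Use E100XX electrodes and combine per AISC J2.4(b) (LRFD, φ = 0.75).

φR_n ≈ 142 kips

E100XX → F_EXX = 100 ksi.
t_e = 0.707 × 0.25 = 0.1767 in.
R_nwl = 0.6 × 100 × 0.1767 × 13 = 137.9 kips (longitudinal, 2 welds).
R_nwt = 0.6 × 100 × 0.1767 × 4.5 = 47.72 kips (transverse, base value).
(i) R_nwl + R_nwt = 185.6 kips; (ii) 0.85 R_nwl + 1.5 R_nwt = 188.8 kips.
R_n = max = 188.8 kips [governs: (ii)]; φR_n = 141.6 kips.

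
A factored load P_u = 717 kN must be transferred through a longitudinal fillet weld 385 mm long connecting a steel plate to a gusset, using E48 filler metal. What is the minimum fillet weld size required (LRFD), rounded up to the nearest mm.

w = 13 mm

E48XX → F_EXX = 480 MPa.
Total weld length L = 385 mm.
Required throat t_e = P_u / (φ × 0.6 F_EXX × L) = 717 / (0.75 × 0.6 × 480 × 385 × 10⁻³) = 8.622 mm.
Required leg w = t_e / 0.707 = 12.2 mm → use 13 mm.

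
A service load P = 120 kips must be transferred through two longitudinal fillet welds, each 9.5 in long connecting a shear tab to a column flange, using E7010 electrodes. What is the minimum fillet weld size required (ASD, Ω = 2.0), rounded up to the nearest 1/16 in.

w = 7/16 in

E70XX → F_EXX = 70 ksi.
Total weld length L = 19 in.
Required throat t_e = P × Ω / (0.6 F_EXX × L) = 120 × 2.0 / (0.6 × 70 × 19) = 0.3008 in.
Required leg w = t_e / 0.707 = 0.4254 in → use 7/16 in.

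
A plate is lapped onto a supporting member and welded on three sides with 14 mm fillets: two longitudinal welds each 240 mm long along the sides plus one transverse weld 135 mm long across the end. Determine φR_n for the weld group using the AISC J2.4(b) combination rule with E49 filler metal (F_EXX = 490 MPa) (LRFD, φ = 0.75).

φR_n ≈ 1340 kN

t_e = 0.707 × 14 = 9.898 mm.
R_nwl = 0.6 × 490 × 9.898 × 480 × 10⁻³ = 1397 kN (longitudinal, 2 welds).
R_nwt = 0.6 × 490 × 9.898 × 135 × 10⁻³ = 392.9 kN (transverse, base value).
(i) R_nwl + R_nwt = 1790 kN; (ii) 0.85 R_nwl + 1.5 R_nwt = 1777 kN.
R_n = max = 1790 kN [governs: (i)]; φR_n = 1342 kN.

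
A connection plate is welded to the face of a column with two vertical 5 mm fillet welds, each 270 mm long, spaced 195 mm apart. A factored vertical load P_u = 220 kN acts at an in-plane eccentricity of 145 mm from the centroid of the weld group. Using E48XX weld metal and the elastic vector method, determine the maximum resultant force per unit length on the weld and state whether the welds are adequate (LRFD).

f_max ≈ 930 N/mm; NOT adequate

E48XX → F_EXX = 480 MPa.
Total weld length L_w = 540 mm. Treat welds as unit-width lines.
Polar moment about centroid: J = 2[d³/12 + d(b/2)²] = 2[270³/12 + 270×97.5²] = 8414000 mm³.
Direct shear f_v = P/L_w = 220×10³ / 540 = 407.4 N/mm (vertical).
Torsion M = P·e = 220×10³ × 145 = 31900000 N·mm.
Critical point at (x, y) = (97.5, 135) from centroid. f_tx = M·y/J = 511.8 N/mm; f_ty = M·x/J = 369.7 N/mm.
Resultant f_max = √[f_tx² + (f_v + f_ty)²] = √[511.8² + (407.4 + 369.7)²] = 930.5 N/mm.
Capacity per unit length: φr_n = 0.75 × 0.6 × 480 × (0.707 × 5) = 763.6 N/mm.
930.5 > 763.6 → NOT adequate.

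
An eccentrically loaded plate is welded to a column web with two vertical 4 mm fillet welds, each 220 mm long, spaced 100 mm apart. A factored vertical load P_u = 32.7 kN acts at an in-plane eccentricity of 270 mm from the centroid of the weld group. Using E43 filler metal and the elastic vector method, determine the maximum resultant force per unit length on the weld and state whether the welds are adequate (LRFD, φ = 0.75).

E43XX → F_EXX = 430 MPa.
Total weld length L_w = 440 mm. Treat welds as unit-width lines.
Polar moment about centroid: J = 2[d³/12 + d(b/2)²] = 2[220³/12 + 220×50²] = 2875000 mm³.
Direct shear f_v = P/L_w = 32.7×10³ / 440 = 74.32 N/mm (vertical).
Torsion M = P·e = 32.7×10³ × 270 = 8829000 N·mm.
Critical point at (x, y) = (50, 110) from centroid. f_tx = M·y/J = 337.8 N/mm; f_ty = M·x/J = 153.6 N/mm.
Resultant f_max = √[f_tx² + (f_v + f_ty)²] = √[337.8² + (74.32 + 153.6)²] = 407.5 N/mm.
Capacity per unit length: φr_n = 0.75 × 0.6 × 430 × (0.707 × 4) = 547.2 N/mm.
407.5 ≤ 547.2 → adequate.

f_max ≈ 408 N/mm; adequate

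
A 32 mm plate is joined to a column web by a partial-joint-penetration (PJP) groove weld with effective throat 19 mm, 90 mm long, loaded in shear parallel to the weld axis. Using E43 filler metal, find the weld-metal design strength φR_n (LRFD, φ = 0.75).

φR_n ≈ 331 kN

E43XX → F_EXX = 430 MPa.
Effective throat (given) t_e = 19 mm.
A_we = 19 × 90 = 1710 mm².
F_nw = 0.6 F_EXX = 258 MPa.
φR_n = 0.75 × 258 × 1710 × 10⁻³ = 330.9 kN.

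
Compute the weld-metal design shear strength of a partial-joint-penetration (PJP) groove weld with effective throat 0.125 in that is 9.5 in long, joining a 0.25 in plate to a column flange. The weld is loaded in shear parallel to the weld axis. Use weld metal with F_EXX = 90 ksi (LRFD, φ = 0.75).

φR_n ≈ 48.1 kip

Effective throat (given) t_e = 0.125 in.
A_we = 0.125 × 9.5 = 1.188 in².
F_nw = 0.6 F_EXX = 54 ksi.
φR_n = 0.75 × 54 × 1.188 = 48.09 kip.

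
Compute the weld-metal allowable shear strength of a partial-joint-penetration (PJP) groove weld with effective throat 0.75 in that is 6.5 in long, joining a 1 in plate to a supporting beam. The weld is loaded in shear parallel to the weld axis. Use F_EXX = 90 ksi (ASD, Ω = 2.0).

Effective throat (given) t_e = 0.75 in.
A_we = 0.75 × 6.5 = 4.875 in².
F_nw = 0.6 F_EXX = 54 ksi.
R_n/Ω = (54 × 4.875) / 2.0 = 131.6 kips.

R_n/Ω ≈ 132 kips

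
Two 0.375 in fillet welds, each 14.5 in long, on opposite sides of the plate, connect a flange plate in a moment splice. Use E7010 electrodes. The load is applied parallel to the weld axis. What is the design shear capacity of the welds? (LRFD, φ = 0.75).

E70XX → F_EXX = 70 ksi.
Effective throat t_e = 0.707 × 0.375 = 0.2651 in.
Total length L = 29 in; A_we = 0.2651 × 29 = 7.689 in².
F_nw = 0.6 F_EXX = 0.6 × 70 = 42 ksi.
φR_n = 0.75 × 42 × 7.689 = 242.2 kips.

φR_n ≈ 242 kips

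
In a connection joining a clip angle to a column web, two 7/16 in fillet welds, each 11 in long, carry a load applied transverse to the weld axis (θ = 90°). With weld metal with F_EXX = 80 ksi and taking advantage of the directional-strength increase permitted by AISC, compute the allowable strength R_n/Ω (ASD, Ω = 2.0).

R_n/Ω ≈ 245 kips

t_e = 0.707 × 0.4375 = 0.3093 in; A_we = 0.3093 × 22 = 6.805 in².
Directional factor: 1.0 + 0.5 sin^1.5(90°) = 1.5.
F_nw = 0.6 × 80 × 1.5 = 72 ksi.
R_n/Ω = (72 × 6.805) / 2.0 = 245 kips.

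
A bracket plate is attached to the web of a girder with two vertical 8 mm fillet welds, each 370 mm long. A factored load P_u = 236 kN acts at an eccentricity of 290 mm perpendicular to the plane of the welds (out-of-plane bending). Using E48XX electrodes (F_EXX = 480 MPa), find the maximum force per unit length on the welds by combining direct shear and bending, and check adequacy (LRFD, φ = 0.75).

L_w = 2 × 370 = 740 mm; section modulus (unit throat) S = 2 × L²/6 = 45630 mm².
Direct shear f_v = P/L_w = 236×10³/740 = 318.9 N/mm.
Moment M = P × e = 236×10³ × 290 = 68440000 N·mm; bending f_b = M/S = 1500 N/mm.
f_max = √(f_v² + f_b²) = √(318.9² + 1500²) = 1533 N/mm.
φr_n = 0.75 × 0.6 × 480 × (0.707 × 8) = 1222 N/mm → NOT adequate.

f_max ≈ 1530 N/mm; NOT adequate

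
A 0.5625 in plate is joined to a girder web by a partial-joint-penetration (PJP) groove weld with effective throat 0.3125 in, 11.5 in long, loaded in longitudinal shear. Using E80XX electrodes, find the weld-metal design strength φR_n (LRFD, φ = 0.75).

E80XX → F_EXX = 80 ksi.
Effective throat (given) t_e = 0.3125 in.
A_we = 0.3125 × 11.5 = 3.594 in².
F_nw = 0.6 F_EXX = 48 ksi.
φR_n = 0.75 × 48 × 3.594 = 129.4 kip.

φR_n ≈ 129 kip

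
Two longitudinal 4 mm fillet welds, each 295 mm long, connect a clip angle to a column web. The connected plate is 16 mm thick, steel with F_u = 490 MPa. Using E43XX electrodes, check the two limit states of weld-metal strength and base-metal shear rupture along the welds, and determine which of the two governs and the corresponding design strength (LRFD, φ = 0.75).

φR_n ≈ 323 kN (weld metal governs)

E43XX → F_EXX = 430 MPa.
t_e = 0.707 × 4 = 2.828 mm; L = 590 mm.
Weld metal: φR_n = 0.75 × 0.6 × 430 × 2.828 × 590 × 10⁻³ = 322.9 kN.
Base metal (shear rupture): φR_n = 0.75 × 0.6 × 490 × 16 × 590 × 10⁻³ = 2082 kN.
Governing: weld metal.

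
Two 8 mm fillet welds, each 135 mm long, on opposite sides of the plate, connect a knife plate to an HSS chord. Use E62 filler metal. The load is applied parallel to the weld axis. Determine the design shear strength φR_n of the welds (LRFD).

E62XX → F_EXX = 620 MPa.
Effective throat t_e = 0.707 × 8 = 5.656 mm.
Total length L = 270 mm; A_we = 5.656 × 270 = 1527 mm².
F_nw = 0.6 F_EXX = 0.6 × 620 = 372 MPa.
φR_n = 0.75 × 372 × 1527 × 10⁻³ = 426.1 kN.

φR_n ≈ 426 kN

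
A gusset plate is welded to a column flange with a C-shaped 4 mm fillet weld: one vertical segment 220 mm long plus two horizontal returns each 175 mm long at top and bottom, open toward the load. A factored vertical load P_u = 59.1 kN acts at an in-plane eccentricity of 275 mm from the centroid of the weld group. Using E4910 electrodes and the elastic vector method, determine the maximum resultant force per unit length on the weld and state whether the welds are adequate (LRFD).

f_max ≈ 460 N/mm; adequate

E49XX → F_EXX = 490 MPa.
Total weld length L_w = 570 mm. Treat welds as unit-width lines.
Centroid: x̄ = 2×175×87.5 / 570 = 53.73 mm from the vertical weld.
Polar moment about centroid: J = I_x + I_y = [220³/12 + 2×175×110²] + [220×53.73² + 2(175³/12 + 175×33.77²)] = 7050000 mm³.
Direct shear f_v = P/L_w = 59.1×10³ / 570 = 103.7 N/mm (vertical).
Torsion M = P·e = 59.1×10³ × 275 = 16252000 N·mm.
Critical point at (x, y) = (121.3, 110) from centroid. f_tx = M·y/J = 253.6 N/mm; f_ty = M·x/J = 279.6 N/mm.
Resultant f_max = √[f_tx² + (f_v + f_ty)²] = √[253.6² + (103.7 + 279.6)²] = 459.6 N/mm.
Capacity per unit length: φr_n = 0.75 × 0.6 × 490 × (0.707 × 4) = 623.6 N/mm.
459.6 ≤ 623.6 → adequate.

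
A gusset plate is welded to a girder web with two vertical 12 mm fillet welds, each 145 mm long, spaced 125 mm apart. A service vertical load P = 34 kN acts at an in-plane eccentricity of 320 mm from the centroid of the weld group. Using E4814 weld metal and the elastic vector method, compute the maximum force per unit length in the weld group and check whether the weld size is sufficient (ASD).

E48XX → F_EXX = 480 MPa.
Total weld length L_w = 290 mm. Treat welds as unit-width lines.
Polar moment about centroid: J = 2[d³/12 + d(b/2)²] = 2[145³/12 + 145×62.5²] = 1641000 mm³.
Direct shear f_v = P/L_w = 34×10³ / 290 = 117.2 N/mm (vertical).
Torsion M = P·e = 34×10³ × 320 = 10880000 N·mm.
Critical point at (x, y) = (62.5, 72.5) from centroid. f_tx = M·y/J = 480.7 N/mm; f_ty = M·x/J = 414.4 N/mm.
Resultant f_max = √[f_tx² + (f_v + f_ty)²] = √[480.7² + (117.2 + 414.4)²] = 716.7 N/mm.
Capacity per unit length: r_n/Ω = (1/2.0) × 0.6 × 480 × (0.707 × 12) = 1222 N/mm.
716.7 ≤ 1222 → adequate.

f_max ≈ 717 N/mm; adequate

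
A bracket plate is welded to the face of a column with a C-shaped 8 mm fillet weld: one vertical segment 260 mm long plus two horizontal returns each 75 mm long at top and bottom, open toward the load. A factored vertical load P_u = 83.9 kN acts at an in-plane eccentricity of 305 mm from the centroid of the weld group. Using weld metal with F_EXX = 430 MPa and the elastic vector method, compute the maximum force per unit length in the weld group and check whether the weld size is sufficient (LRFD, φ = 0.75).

Total weld length L_w = 410 mm. Treat welds as unit-width lines.
Centroid: x̄ = 2×75×37.5 / 410 = 13.72 mm from the vertical weld.
Polar moment about centroid: J = I_x + I_y = [260³/12 + 2×75×130²] + [260×13.72² + 2(75³/12 + 75×23.78²)] = 4204000 mm³.
Direct shear f_v = P/L_w = 83.9×10³ / 410 = 204.6 N/mm (vertical).
Torsion M = P·e = 83.9×10³ × 305 = 25590000 N·mm.
Critical point at (x, y) = (61.28, 130) from centroid. f_tx = M·y/J = 791.4 N/mm; f_ty = M·x/J = 373 N/mm.
Resultant f_max = √[f_tx² + (f_v + f_ty)²] = √[791.4² + (204.6 + 373)²] = 979.8 N/mm.
Capacity per unit length: φr_n = 0.75 × 0.6 × 430 × (0.707 × 8) = 1094 N/mm.
979.8 ≤ 1094 → adequate.

f_max ≈ 980 N/mm; adequate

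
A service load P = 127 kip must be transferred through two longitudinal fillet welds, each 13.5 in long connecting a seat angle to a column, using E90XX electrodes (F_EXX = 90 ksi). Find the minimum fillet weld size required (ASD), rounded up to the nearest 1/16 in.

Total weld length L = 27 in.
Required throat t_e = P × Ω / (0.6 F_EXX × L) = 127 × 2.0 / (0.6 × 90 × 27) = 0.1742 in.
Required leg w = t_e / 0.707 = 0.2464 in → use 1/4 in.

w = 1/4 in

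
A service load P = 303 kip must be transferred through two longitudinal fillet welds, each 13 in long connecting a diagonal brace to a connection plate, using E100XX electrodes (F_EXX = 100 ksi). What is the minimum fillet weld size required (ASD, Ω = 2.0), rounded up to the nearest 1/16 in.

Total weld length L = 26 in.
Required throat t_e = P × Ω / (0.6 F_EXX × L) = 303 × 2.0 / (0.6 × 100 × 26) = 0.3885 in.
Required leg w = t_e / 0.707 = 0.5495 in → use 9/16 in.

w = 9/16 in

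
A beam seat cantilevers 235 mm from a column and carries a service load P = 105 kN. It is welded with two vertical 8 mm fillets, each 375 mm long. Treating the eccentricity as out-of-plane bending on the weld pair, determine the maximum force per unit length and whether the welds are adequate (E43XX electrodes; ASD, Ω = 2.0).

f_max ≈ 545 N/mm; adequate

E43XX → F_EXX = 430 MPa.
L_w = 2 × 375 = 750 mm; section modulus (unit throat) S = 2 × L²/6 = 46880 mm².
Direct shear f_v = P/L_w = 105×10³/750 = 140 N/mm.
Moment M = P × e = 105×10³ × 235 = 24675000 N·mm; bending f_b = M/S = 526.4 N/mm.
f_max = √(f_v² + f_b²) = √(140² + 526.4²) = 544.7 N/mm.
r_n/Ω = (1/2.0) × 0.6 × 430 × (0.707 × 8) = 729.6 N/mm → adequate.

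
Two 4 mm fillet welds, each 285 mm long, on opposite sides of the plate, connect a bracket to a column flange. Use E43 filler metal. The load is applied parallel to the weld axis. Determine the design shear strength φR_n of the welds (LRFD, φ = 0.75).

E43XX → F_EXX = 430 MPa.
Effective throat t_e = 0.707 × 4 = 2.828 mm.
Total length L = 570 mm; A_we = 2.828 × 570 = 1612 mm².
F_nw = 0.6 F_EXX = 0.6 × 430 = 258 MPa.
φR_n = 0.75 × 258 × 1612 × 10⁻³ = 311.9 kN.

φR_n ≈ 312 kN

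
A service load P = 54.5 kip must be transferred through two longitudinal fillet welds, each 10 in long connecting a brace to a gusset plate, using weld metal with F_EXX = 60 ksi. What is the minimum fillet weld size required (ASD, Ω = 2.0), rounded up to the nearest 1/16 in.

Total weld length L = 20 in.
Required throat t_e = P × Ω / (0.6 F_EXX × L) = 54.5 × 2.0 / (0.6 × 60 × 20) = 0.1514 in.
Required leg w = t_e / 0.707 = 0.2141 in → use 1/4 in.

w = 1/4 in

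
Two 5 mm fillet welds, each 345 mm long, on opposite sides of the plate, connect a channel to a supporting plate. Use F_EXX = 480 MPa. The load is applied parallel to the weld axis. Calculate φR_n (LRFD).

Effective throat t_e = 0.707 × 5 = 3.535 mm.
Total length L = 690 mm; A_we = 3.535 × 690 = 2439 mm².
F_nw = 0.6 F_EXX = 0.6 × 480 = 288 MPa.
φR_n = 0.75 × 288 × 2439 × 10⁻³ = 526.9 kN.

φR_n ≈ 527 kN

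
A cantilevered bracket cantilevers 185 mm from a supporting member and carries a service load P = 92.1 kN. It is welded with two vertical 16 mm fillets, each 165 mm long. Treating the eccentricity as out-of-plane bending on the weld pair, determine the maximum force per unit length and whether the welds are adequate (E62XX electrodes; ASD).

f_max ≈ 1900 N/mm; adequate

E62XX → F_EXX = 620 MPa.
L_w = 2 × 165 = 330 mm; section modulus (unit throat) S = 2 × L²/6 = 9075 mm².
Direct shear f_v = P/L_w = 92.1×10³/330 = 279.1 N/mm.
Moment M = P × e = 92.1×10³ × 185 = 17038000 N·mm; bending f_b = M/S = 1878 N/mm.
f_max = √(f_v² + f_b²) = √(279.1² + 1878²) = 1898 N/mm.
r_n/Ω = (1/2.0) × 0.6 × 620 × (0.707 × 16) = 2104 N/mm → adequate.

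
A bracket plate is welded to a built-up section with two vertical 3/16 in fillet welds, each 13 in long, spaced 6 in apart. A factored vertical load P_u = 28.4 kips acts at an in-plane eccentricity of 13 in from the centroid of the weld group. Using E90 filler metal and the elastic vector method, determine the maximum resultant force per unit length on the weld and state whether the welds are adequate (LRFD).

f_max ≈ 4.96 kip/in; adequate

E90XX → F_EXX = 90 ksi.
Total weld length L_w = 26 in. Treat welds as unit-width lines.
Polar moment about centroid: J = 2[d³/12 + d(b/2)²] = 2[13³/12 + 13×3²] = 600.2 in³.
Direct shear f_v = P/L_w = 28.4 / 26 = 1.092 kip/in (vertical).
Torsion M = P·e = 28.4 × 13 = 369.2 kip·in.
Critical point at (x, y) = (3, 6.5) from centroid. f_tx = M·y/J = 3.999 kip/in; f_ty = M·x/J = 1.845 kip/in.
Resultant f_max = √[f_tx² + (f_v + f_ty)²] = √[3.999² + (1.092 + 1.845)²] = 4.962 kip/in.
Capacity per unit length: φr_n = 0.75 × 0.6 × 90 × (0.707 × 0.1875) = 5.369 kip/in.
4.962 ≤ 5.369 → adequate.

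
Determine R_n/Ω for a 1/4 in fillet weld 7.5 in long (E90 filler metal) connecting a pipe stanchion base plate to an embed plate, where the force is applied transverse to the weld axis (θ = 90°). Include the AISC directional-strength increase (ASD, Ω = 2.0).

R_n/Ω ≈ 53.7 kip

E90XX → F_EXX = 90 ksi.
t_e = 0.707 × 0.25 = 0.1767 in; A_we = 0.1767 × 7.5 = 1.326 in².
Directional factor: 1.0 + 0.5 sin^1.5(90°) = 1.5.
F_nw = 0.6 × 90 × 1.5 = 81 ksi.
R_n/Ω = (81 × 1.326) / 2.0 = 53.69 kip.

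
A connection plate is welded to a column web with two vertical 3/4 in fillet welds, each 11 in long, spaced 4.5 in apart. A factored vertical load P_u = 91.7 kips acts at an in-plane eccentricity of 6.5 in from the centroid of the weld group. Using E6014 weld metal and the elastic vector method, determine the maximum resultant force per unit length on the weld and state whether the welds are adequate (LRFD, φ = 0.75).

f_max ≈ 12.8 kip/in; adequate

E60XX → F_EXX = 60 ksi.
Total weld length L_w = 22 in. Treat welds as unit-width lines.
Polar moment about centroid: J = 2[d³/12 + d(b/2)²] = 2[11³/12 + 11×2.25²] = 333.2 in³.
Direct shear f_v = P/L_w = 91.7 / 22 = 4.168 kip/in (vertical).
Torsion M = P·e = 91.7 × 6.5 = 596.05 kip·in.
Critical point at (x, y) = (2.25, 5.5) from centroid. f_tx = M·y/J = 9.839 kip/in; f_ty = M·x/J = 4.025 kip/in.
Resultant f_max = √[f_tx² + (f_v + f_ty)²] = √[9.839² + (4.168 + 4.025)²] = 12.8 kip/in.
Capacity per unit length: φr_n = 0.75 × 0.6 × 60 × (0.707 × 0.75) = 14.32 kip/in.
12.8 ≤ 14.32 → adequate.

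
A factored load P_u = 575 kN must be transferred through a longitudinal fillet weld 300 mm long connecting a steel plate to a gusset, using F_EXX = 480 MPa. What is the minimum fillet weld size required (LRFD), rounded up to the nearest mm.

w = 13 mm

Total weld length L = 300 mm.
Required throat t_e = P_u / (φ × 0.6 F_EXX × L) = 575 / (0.75 × 0.6 × 480 × 300 × 10⁻³) = 8.873 mm.
Required leg w = t_e / 0.707 = 12.55 mm → use 13 mm.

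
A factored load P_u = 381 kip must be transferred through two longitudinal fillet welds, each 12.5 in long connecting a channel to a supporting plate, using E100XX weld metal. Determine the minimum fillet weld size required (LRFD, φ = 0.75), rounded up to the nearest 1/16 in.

w = 1/2 in

E100XX → F_EXX = 100 ksi.
Total weld length L = 25 in.
Required throat t_e = P_u / (φ × 0.6 F_EXX × L) = 381 / (0.75 × 0.6 × 100 × 25) = 0.3387 in.
Required leg w = t_e / 0.707 = 0.479 in → use 1/2 in.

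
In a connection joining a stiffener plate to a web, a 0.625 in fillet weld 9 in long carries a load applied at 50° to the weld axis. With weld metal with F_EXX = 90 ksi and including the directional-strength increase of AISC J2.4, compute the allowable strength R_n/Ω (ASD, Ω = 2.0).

t_e = 0.707 × 0.625 = 0.4419 in; A_we = 0.4419 × 9 = 3.977 in².
Directional factor: 1.0 + 0.5 sin^1.5(50°) = 1.335.
F_nw = 0.6 × 90 × 1.335 = 72.1 ksi.
R_n/Ω = (72.1 × 3.977) / 2.0 = 143.4 kip.

R_n/Ω ≈ 143 kip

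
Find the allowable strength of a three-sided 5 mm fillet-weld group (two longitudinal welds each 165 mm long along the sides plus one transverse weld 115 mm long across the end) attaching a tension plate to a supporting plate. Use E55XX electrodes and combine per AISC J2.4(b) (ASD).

R_n/Ω ≈ 264 kN

E55XX → F_EXX = 550 MPa.
t_e = 0.707 × 5 = 3.535 mm.
R_nwl = 0.6 × 550 × 3.535 × 330 × 10⁻³ = 385 kN (longitudinal, 2 welds).
R_nwt = 0.6 × 550 × 3.535 × 115 × 10⁻³ = 134.2 kN (transverse, base value).
(i) R_nwl + R_nwt = 519.1 kN; (ii) 0.85 R_nwl + 1.5 R_nwt = 528.4 kN.
R_n = max = 528.4 kN [governs: (ii)]; R_n/Ω = 264.2 kN.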